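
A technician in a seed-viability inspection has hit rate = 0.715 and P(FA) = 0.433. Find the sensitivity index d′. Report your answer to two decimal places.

z(0.715) = 0.5681, z(0.433) = -0.1687
d' = z(H) − z(FA) = 0.5681 − (-0.1687) = 0.7368

d′ = 0.74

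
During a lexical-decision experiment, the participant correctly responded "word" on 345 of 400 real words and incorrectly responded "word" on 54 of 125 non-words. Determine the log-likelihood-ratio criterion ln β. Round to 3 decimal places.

ln β = -0.581

H = 345/400 = 0.8625
FA = 54/125 = 0.4320
Φ⁻¹(H) = Φ⁻¹(0.8625) = 1.0916
Φ⁻¹(FA) = Φ⁻¹(0.4320) = -0.1713
ln β = −½·[z(H)² − z(FA)²] = −0.5 × (1.1916 − 0.0293) = -0.58115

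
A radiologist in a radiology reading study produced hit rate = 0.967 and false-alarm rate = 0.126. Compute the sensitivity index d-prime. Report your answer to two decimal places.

z(H) = z(0.967) = 1.8384
z(FA) = z(0.126) = -1.1455
d' = z(H) − z(FA) = 1.8384 − (-1.1455) = 2.9839

d-prime = 2.98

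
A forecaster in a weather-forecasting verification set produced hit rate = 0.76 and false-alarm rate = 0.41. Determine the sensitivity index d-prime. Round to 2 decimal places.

z(H) = 0.706
z(FA) = -0.228
d' = z(H) − z(FA) = 0.706 − (-0.228) = 0.934

d-prime = 0.93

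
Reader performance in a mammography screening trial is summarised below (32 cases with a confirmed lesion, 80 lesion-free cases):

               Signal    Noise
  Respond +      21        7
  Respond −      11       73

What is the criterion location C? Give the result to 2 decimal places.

H = 21/32 = 0.6562
FA = 7/80 = 0.0875
Φ⁻¹(0.6562) = 0.4021, Φ⁻¹(0.0875) = -1.3563
c = −½·[z(H) + z(FA)] = −0.5 × (0.4021 + (-1.3563)) = 0.4771

C = 0.48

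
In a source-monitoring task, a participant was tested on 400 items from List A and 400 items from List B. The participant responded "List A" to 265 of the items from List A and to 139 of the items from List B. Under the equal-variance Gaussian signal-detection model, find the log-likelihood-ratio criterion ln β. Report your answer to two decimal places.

H = 265/400 = 0.6625
FA = 139/400 = 0.3475
z(H) = z(0.6625) = 0.419
z(FA) = z(0.3475) = -0.392
ln β = −½·[z(H)² − z(FA)²] = −0.5 × (0.176 − 0.154) = -0.011

ln β = -0.01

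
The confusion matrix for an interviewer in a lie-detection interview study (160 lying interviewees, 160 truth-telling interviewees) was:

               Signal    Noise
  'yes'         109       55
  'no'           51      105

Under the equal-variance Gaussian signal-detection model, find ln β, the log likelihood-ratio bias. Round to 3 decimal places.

H = 109/160 = 0.6813
FA = 55/160 = 0.3438
Φ⁻¹(H) = 0.4713
Φ⁻¹(FA) = -0.4021
ln β = −½·[z(H)² − z(FA)²] = −0.5 × (0.2221 − 0.1617) = -0.0302

ln β = -0.030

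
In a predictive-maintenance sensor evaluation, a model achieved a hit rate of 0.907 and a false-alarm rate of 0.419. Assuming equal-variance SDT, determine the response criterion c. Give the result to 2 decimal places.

z(H) = 1.3225
z(FA) = -0.2045
c = −½·[z(H) + z(FA)] = −0.5 × (1.3225 + (-0.2045)) = -0.5590

c = -0.56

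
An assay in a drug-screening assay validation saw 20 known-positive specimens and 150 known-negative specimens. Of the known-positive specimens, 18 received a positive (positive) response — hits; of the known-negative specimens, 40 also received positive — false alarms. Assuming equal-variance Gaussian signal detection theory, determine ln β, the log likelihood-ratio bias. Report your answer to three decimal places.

H = 18/20 = 0.9000
FA = 40/150 = 0.2667
z(H) = z(0.9000) = 1.2816
z(FA) = z(0.2667) = -0.6228
ln β = −½·[z(H)² − z(FA)²] = −0.5 × (1.6425 − 0.3879) = -0.6273

ln β = -0.627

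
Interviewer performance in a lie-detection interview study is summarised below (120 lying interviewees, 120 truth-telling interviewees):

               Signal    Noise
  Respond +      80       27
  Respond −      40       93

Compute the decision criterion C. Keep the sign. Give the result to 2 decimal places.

C = 0.16

H = 80/120 = 0.6667
FA = 27/120 = 0.2250
z(H) = z(0.6667) = 0.431
z(FA) = z(0.2250) = -0.755
c = −½·[z(H) + z(FA)] = −0.5 × (0.431 + (-0.755)) = 0.162
c > 0: the interviewer has a conservative response bias.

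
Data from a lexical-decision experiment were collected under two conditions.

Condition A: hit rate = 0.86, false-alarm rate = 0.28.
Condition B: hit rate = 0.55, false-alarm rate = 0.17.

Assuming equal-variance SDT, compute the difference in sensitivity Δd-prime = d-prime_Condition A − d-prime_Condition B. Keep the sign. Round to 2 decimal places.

Condition A: z(0.86) = 1.080, z(0.28) = -0.583, d' = 1.663
Condition B: z(0.55) = 0.126, z(0.17) = -0.954, d' = 1.080
Δd' = d'_Condition A − d'_Condition B = 1.663 − 1.080 = 0.583
Condition A has the higher sensitivity.

Δd-prime = 0.58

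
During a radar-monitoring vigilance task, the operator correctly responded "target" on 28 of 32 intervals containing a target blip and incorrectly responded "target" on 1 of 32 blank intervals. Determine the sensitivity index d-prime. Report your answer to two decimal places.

H = 28/32 = 0.8750
FA = 1/32 = 0.0312
Φ⁻¹(H) = 1.150
Φ⁻¹(FA) = -1.863
d' = z(H) − z(FA) = 1.150 − (-1.863) = 3.013

d-prime = 3.01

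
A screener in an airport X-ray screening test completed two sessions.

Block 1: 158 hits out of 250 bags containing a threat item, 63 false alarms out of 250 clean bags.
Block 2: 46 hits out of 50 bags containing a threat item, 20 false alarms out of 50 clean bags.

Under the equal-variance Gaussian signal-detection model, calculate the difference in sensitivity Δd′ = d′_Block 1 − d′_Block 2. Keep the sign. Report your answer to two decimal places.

Δd′ = -0.65

Block 1: z(0.6320) = 0.337, z(0.2520) = -0.668, d' = 1.005
Block 2: z(0.9200) = 1.405, z(0.4000) = -0.253, d' = 1.658
Δd' = d'_Block 1 − d'_Block 2 = 1.005 − 1.658 = -0.653
Block 2 has the higher sensitivity.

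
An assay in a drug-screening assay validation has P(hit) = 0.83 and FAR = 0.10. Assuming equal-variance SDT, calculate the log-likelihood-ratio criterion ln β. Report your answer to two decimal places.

Φ⁻¹(H) = Φ⁻¹(0.83) = 0.954
Φ⁻¹(FA) = Φ⁻¹(0.10) = -1.282
ln β = −½·[z(H)² − z(FA)²] = −0.5 × (0.910 − 1.644) = 0.367

ln β = 0.37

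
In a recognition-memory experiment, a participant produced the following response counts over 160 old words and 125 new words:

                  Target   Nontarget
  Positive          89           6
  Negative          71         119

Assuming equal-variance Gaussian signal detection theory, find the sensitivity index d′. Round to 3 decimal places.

H = 89/160 = 0.5563
FA = 6/125 = 0.0480
z(H) = z(0.5563) = 0.1416
z(FA) = z(0.0480) = -1.6646
d' = z(H) − z(FA) = 0.1416 − (-1.6646) = 1.8062

d′ = 1.806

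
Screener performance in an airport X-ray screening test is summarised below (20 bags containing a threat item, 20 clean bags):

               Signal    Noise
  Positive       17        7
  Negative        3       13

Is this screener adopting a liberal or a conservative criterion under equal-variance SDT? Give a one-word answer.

liberal

z(H) = 1.036, z(FA) = -0.385
c = −½·(z(H) + z(FA)) = -0.3255
c < 0 → liberal criterion (biased toward responding “yes”).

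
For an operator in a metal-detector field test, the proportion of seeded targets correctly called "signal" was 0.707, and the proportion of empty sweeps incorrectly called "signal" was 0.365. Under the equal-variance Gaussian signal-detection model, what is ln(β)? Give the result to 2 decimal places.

z(H) = 0.545
z(FA) = -0.345
ln β = −½·[z(H)² − z(FA)²] = −0.5 × (0.297 − 0.119) = -0.089

ln β = -0.09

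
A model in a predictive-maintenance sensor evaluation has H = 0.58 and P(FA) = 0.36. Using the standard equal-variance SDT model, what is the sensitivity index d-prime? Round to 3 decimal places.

z(0.58) = 0.2019, z(0.36) = -0.3585
d' = z(H) − z(FA) = 0.2019 − (-0.3585) = 0.5604

d-prime = 0.560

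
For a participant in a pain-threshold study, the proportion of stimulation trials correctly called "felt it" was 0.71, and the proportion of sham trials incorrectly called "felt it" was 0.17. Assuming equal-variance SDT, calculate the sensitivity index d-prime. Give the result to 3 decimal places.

z(0.71) = 0.5534, z(0.17) = -0.9542
d' = z(H) − z(FA) = 0.5534 − (-0.9542) = 1.5076

d-prime = 1.508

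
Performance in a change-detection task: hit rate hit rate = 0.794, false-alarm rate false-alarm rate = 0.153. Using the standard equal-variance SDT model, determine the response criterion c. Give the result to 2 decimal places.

c = 0.10

z(H) = z(0.794) = 0.820
z(FA) = z(0.153) = -1.024
c = −½·[z(H) + z(FA)] = −0.5 × (0.820 + (-1.024)) = 0.102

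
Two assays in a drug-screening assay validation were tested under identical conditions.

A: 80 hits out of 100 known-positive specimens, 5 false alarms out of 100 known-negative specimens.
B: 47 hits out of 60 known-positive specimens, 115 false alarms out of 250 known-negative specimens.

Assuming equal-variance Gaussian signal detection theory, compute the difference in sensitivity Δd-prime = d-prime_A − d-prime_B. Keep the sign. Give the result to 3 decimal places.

A: z(0.8000) = 0.8416, z(0.0500) = -1.6449, d' = 2.4865
B: z(0.7833) = 0.7834, z(0.4600) = -0.1004, d' = 0.8838
Δd' = d'_A − d'_B = 2.4865 − 0.8838 = 1.6027
A has the higher sensitivity.

Δd-prime = 1.603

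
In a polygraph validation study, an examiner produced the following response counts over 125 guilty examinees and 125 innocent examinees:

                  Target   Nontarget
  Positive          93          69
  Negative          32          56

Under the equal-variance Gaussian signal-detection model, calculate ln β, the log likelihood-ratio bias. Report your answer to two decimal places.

H = 93/125 = 0.7440
FA = 69/125 = 0.5520
Φ⁻¹(H) = Φ⁻¹(0.7440) = 0.656
Φ⁻¹(FA) = Φ⁻¹(0.5520) = 0.131
ln β = −½·[z(H)² − z(FA)²] = −0.5 × (0.430 − 0.017) = -0.2065

ln β = -0.21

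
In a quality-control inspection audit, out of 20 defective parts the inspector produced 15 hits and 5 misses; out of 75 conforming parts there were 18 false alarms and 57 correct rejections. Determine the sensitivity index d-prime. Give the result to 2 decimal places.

H = 15/20 = 0.7500
FA = 18/75 = 0.2400
z(0.7500) = 0.674, z(0.2400) = -0.706
d' = z(H) − z(FA) = 0.674 − (-0.706) = 1.380

d-prime = 1.38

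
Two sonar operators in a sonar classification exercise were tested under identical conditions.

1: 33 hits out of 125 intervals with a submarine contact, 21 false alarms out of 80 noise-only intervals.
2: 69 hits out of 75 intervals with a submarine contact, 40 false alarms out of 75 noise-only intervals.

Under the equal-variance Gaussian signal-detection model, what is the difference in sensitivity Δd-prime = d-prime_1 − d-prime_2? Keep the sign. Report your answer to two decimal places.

1: z(0.2640) = -0.631, z(0.2625) = -0.636, d' = 0.005
2: z(0.9200) = 1.405, z(0.5333) = 0.084, d' = 1.321
Δd' = d'_1 − d'_2 = 0.005 − 1.321 = -1.316
2 has the higher sensitivity.

Δd-prime = -1.32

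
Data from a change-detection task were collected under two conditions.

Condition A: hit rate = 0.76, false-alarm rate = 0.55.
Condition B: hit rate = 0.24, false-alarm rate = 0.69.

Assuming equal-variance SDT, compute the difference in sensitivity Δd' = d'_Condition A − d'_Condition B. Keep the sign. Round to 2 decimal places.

Condition A: z(0.76) = 0.706, z(0.55) = 0.126, d' = 0.580
Condition B: z(0.24) = -0.706, z(0.69) = 0.496, d' = -1.202
Δd' = d'_Condition A − d'_Condition B = 0.580 − (-1.202) = 1.782
Condition A has the higher sensitivity.

Δd' = 1.78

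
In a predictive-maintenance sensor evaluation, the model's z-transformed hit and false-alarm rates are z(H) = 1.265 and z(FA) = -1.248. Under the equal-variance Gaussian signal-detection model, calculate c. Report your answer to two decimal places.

c = −½·[z(H) + z(FA)] = −½·(1.265 + (-1.248)) = -0.0085
c < 0: the model has a liberal response bias.

c = -0.01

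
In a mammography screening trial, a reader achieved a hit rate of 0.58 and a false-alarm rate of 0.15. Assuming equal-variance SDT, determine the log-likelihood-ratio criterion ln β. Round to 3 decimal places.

ln β = 0.517

Φ⁻¹(H) = 0.2019
Φ⁻¹(FA) = -1.0364
ln β = −½·[z(H)² − z(FA)²] = −0.5 × (0.0408 − 1.0741) = 0.51665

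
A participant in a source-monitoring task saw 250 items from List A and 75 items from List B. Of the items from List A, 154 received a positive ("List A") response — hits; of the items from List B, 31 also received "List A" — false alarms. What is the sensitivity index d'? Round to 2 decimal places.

H = 154/250 = 0.6160
FA = 31/75 = 0.4133
z(0.6160) = 0.295, z(0.4133) = -0.219
d' = z(H) − z(FA) = 0.295 − (-0.219) = 0.514

d' = 0.51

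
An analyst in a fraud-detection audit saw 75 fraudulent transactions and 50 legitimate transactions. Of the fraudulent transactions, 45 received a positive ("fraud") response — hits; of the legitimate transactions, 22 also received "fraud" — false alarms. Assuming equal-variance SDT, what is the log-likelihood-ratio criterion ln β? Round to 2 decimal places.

ln β = -0.02

H = 45/75 = 0.6000
FA = 22/50 = 0.4400
z(H) = 0.253
z(FA) = -0.151
ln β = −½·[z(H)² − z(FA)²] = −0.5 × (0.064 − 0.023) = -0.0205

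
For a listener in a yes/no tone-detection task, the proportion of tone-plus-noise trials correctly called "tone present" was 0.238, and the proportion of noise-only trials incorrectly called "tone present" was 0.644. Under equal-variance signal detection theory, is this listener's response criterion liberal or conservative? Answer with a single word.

z(H) = -0.713, z(FA) = 0.369
c = −½·(z(H) + z(FA)) = 0.172
c > 0 → conservative criterion (biased toward responding “no”).

conservative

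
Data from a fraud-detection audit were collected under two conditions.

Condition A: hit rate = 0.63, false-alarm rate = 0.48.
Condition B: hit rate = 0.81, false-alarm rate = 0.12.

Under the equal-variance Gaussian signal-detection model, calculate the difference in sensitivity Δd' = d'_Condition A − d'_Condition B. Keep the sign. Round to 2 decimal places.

Δd' = -1.67

Condition A: z(0.63) = 0.332, z(0.48) = -0.050, d' = 0.382
Condition B: z(0.81) = 0.878, z(0.12) = -1.175, d' = 2.053
Δd' = d'_Condition A − d'_Condition B = 0.382 − 2.053 = -1.671
Condition B has the higher sensitivity.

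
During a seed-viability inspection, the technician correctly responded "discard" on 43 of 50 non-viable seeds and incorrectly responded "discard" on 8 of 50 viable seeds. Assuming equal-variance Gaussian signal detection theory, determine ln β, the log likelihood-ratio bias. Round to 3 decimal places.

H = 43/50 = 0.8600
FA = 8/50 = 0.1600
z(H) = z(0.8600) = 1.0803
z(FA) = z(0.1600) = -0.9945
ln β = −½·[z(H)² − z(FA)²] = −0.5 × (1.1670 − 0.9890) = -0.0890

ln β = -0.089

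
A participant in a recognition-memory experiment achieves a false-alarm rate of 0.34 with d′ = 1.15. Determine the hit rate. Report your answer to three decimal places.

z(false-alarm rate) = z(0.34) = -0.4125
z(H) = z(FA) + d' = -0.4125 + 1.15 = 0.7375
hit rate = Φ(0.7375) = 0.7696

hit rate = 0.770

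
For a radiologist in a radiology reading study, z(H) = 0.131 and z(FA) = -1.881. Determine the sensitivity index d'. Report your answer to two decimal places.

d' = 2.01

d' = z(H) − z(FA) = 0.131 − (-1.881) = 2.012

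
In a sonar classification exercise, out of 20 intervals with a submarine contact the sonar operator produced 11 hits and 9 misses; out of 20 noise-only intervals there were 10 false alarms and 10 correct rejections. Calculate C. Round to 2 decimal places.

H = 11/20 = 0.5500
FA = 10/20 = 0.5000
Φ⁻¹(H) = Φ⁻¹(0.5500) = 0.126
Φ⁻¹(FA) = Φ⁻¹(0.5000) = 0.000
c = −½·[z(H) + z(FA)] = −0.5 × (0.126 + 0.000) = -0.063

C = -0.06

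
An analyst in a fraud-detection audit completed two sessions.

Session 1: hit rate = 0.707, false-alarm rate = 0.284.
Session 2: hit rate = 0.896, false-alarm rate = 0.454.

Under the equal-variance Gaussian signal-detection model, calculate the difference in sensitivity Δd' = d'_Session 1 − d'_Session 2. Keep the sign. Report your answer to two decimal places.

Δd' = -0.26

Session 1: z(0.707) = 0.545, z(0.284) = -0.571, d' = 1.116
Session 2: z(0.896) = 1.259, z(0.454) = -0.116, d' = 1.375
Δd' = d'_Session 1 − d'_Session 2 = 1.116 − 1.375 = -0.259
Session 2 has the higher sensitivity.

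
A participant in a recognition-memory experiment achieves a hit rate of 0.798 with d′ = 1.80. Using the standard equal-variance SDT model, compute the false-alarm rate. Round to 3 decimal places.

z(hit rate) = z(0.798) = 0.8345
z(FA) = z(H) − d' = 0.8345 − 1.80 = -0.9655
false-alarm rate = Φ(-0.9655) = 0.1671

false-alarm rate = 0.167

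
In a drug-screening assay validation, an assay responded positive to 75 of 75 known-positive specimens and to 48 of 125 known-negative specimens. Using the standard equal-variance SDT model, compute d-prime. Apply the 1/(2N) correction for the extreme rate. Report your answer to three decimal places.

d-prime = 2.770

The hit rate is 75/75 = 1, so apply the 1/(2N) correction: H → 1 − 1/(2·75) = 0.99333.
z(H) = z(0.99333) = 2.4746
z(FA) = z(0.38400) = -0.2950
d' = 2.4746 − (-0.2950) = 2.7696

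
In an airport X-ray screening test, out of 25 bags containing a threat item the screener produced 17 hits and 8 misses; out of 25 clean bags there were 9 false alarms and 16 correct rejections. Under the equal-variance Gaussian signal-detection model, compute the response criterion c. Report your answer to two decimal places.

H = 17/25 = 0.6800
FA = 9/25 = 0.3600
Φ⁻¹(H) = Φ⁻¹(0.6800) = 0.4677
Φ⁻¹(FA) = Φ⁻¹(0.3600) = -0.3585
c = −½·[z(H) + z(FA)] = −0.5 × (0.4677 + (-0.3585)) = -0.0546
c < 0: the screener has a liberal response bias.

c = -0.05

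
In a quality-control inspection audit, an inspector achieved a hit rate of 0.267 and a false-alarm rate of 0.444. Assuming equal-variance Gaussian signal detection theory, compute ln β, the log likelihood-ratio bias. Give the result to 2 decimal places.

ln β = -0.18

z(H) = -0.622
z(FA) = -0.141
ln β = −½·[z(H)² − z(FA)²] = −0.5 × (0.387 − 0.020) = -0.1835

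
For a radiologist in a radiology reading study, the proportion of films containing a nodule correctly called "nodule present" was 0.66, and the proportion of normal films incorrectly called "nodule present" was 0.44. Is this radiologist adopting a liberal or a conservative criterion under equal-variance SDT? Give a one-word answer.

z(H) = 0.412, z(FA) = -0.151
c = −½·(z(H) + z(FA)) = -0.1305
c < 0 → liberal criterion (biased toward responding “yes”).

liberal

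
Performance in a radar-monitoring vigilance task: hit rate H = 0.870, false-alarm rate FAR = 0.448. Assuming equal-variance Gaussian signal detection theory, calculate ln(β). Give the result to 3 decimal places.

Φ⁻¹(H) = 1.1264
Φ⁻¹(FA) = -0.1307
ln β = −½·[z(H)² − z(FA)²] = −0.5 × (1.2688 − 0.0171) = -0.62585

ln β = -0.626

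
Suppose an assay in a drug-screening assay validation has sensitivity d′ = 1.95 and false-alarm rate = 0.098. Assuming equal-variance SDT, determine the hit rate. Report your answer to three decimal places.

z(false-alarm rate) = z(0.098) = -1.2930
z(H) = z(FA) + d' = -1.2930 + 1.95 = 0.6570
hit rate = Φ(0.6570) = 0.7444

hit rate = 0.744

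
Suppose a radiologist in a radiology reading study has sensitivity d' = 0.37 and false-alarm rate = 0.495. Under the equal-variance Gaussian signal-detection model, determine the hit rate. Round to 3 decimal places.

hit rate = 0.640

z(false-alarm rate) = z(0.495) = -0.0125
z(H) = z(FA) + d' = -0.0125 + 0.37 = 0.3575
hit rate = Φ(0.3575) = 0.6396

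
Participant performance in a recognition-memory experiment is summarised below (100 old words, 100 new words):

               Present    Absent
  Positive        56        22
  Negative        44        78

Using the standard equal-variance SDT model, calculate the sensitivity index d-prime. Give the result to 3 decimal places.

H = 56/100 = 0.5600
FA = 22/100 = 0.2200
z(0.5600) = 0.1510, z(0.2200) = -0.7722
d' = z(H) − z(FA) = 0.1510 − (-0.7722) = 0.9232

d-prime = 0.923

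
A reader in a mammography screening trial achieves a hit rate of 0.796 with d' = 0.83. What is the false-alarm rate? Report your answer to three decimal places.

z(hit rate) = z(0.796) = 0.8274
z(FA) = z(H) − d' = 0.8274 − 0.83 = -0.0026
false-alarm rate = Φ(-0.0026) = 0.4990

false-alarm rate = 0.499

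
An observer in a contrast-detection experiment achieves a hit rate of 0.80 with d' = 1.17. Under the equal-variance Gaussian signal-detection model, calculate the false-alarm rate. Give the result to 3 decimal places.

z(hit rate) = z(0.80) = 0.8416
z(FA) = z(H) − d' = 0.8416 − 1.17 = -0.3284
false-alarm rate = Φ(-0.3284) = 0.3713

false-alarm rate = 0.371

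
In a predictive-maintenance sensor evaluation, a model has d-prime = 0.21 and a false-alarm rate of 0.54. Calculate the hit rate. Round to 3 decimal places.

hit rate = 0.622

z(false-alarm rate) = z(0.54) = 0.1004
z(H) = z(FA) + d' = 0.1004 + 0.21 = 0.3104
hit rate = Φ(0.3104) = 0.6219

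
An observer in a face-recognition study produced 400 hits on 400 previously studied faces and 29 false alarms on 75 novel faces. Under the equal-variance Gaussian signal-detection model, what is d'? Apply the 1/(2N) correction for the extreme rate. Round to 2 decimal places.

d' = 3.31

The hit rate is 400/400 = 1, so apply the 1/(2N) correction: H → 1 − 1/(2·400) = 0.99875.
z(H) = z(0.99875) = 3.023
z(FA) = z(0.38667) = -0.288
d' = 3.023 − (-0.288) = 3.311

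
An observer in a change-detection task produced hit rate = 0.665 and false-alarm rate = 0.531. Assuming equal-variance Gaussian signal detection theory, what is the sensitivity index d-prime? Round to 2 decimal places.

d-prime = 0.35

Φ⁻¹(0.665) = 0.4261, Φ⁻¹(0.531) = 0.0778
d' = z(H) − z(FA) = 0.4261 − 0.0778 = 0.3483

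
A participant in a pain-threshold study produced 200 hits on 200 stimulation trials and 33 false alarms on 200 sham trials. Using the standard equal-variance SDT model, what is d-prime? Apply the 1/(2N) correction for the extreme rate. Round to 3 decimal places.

d-prime = 3.781

The hit rate is 200/200 = 1, so apply the 1/(2N) correction: H → 1 − 1/(2·200) = 0.99750.
z(H) = z(0.99750) = 2.8070
z(FA) = z(0.16500) = -0.9741
d' = 2.8070 − (-0.9741) = 3.7811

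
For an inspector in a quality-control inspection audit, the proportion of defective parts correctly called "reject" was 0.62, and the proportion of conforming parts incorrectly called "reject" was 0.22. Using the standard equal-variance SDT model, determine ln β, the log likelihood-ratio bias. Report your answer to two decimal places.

ln β = 0.25

Φ⁻¹(H) = Φ⁻¹(0.62) = 0.305
Φ⁻¹(FA) = Φ⁻¹(0.22) = -0.772
ln β = −½·[z(H)² − z(FA)²] = −0.5 × (0.093 − 0.596) = 0.2515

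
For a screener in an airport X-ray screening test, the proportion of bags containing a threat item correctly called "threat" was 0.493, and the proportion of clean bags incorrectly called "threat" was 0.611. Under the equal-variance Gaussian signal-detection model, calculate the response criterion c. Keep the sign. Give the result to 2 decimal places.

z(0.493) = -0.018, z(0.611) = 0.282
c = −½·[z(H) + z(FA)] = −0.5 × (-0.018 + 0.282) = -0.132
c < 0: the screener has a liberal response bias.

c = -0.13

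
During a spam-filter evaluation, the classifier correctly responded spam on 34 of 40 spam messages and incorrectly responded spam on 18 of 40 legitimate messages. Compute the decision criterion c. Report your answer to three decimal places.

c = -0.455

H = 34/40 = 0.8500
FA = 18/40 = 0.4500
Φ⁻¹(H) = 1.0364
Φ⁻¹(FA) = -0.1257
c = −½·[z(H) + z(FA)] = −0.5 × (1.0364 + (-0.1257)) = -0.45535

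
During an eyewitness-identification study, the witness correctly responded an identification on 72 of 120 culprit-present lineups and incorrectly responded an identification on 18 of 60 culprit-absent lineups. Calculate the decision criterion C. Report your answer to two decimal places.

C = 0.14

H = 72/120 = 0.6000
FA = 18/60 = 0.3000
z(H) = z(0.6000) = 0.2533
z(FA) = z(0.3000) = -0.5244
c = −½·[z(H) + z(FA)] = −0.5 × (0.2533 + (-0.5244)) = 0.13555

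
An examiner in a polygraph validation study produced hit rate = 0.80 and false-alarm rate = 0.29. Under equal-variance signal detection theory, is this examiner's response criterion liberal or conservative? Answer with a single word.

liberal

z(H) = 0.842, z(FA) = -0.553
c = −½·(z(H) + z(FA)) = -0.1445
c < 0 → liberal criterion (biased toward responding “yes”).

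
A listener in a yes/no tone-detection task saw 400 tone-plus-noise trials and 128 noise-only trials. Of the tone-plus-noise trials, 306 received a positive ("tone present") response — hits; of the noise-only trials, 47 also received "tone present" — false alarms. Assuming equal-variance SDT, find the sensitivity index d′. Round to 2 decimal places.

H = 306/400 = 0.7650
FA = 47/128 = 0.3672
z(0.7650) = 0.7225, z(0.3672) = -0.3393
d' = z(H) − z(FA) = 0.7225 − (-0.3393) = 1.0618

d′ = 1.06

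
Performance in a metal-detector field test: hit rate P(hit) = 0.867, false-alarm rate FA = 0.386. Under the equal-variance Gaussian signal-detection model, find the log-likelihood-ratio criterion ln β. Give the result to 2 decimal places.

ln β = -0.58

z(H) = z(0.867) = 1.112
z(FA) = z(0.386) = -0.290
ln β = −½·[z(H)² − z(FA)²] = −0.5 × (1.237 − 0.084) = -0.5765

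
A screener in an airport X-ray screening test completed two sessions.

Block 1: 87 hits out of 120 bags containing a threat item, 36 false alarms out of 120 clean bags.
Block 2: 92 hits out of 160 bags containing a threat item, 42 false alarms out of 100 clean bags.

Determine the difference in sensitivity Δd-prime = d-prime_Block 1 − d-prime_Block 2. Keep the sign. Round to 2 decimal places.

Block 1: z(0.7250) = 0.598, z(0.3000) = -0.524, d' = 1.122
Block 2: z(0.5750) = 0.189, z(0.4200) = -0.202, d' = 0.391
Δd' = d'_Block 1 − d'_Block 2 = 1.122 − 0.391 = 0.731
Block 1 has the higher sensitivity.

Δd-prime = 0.73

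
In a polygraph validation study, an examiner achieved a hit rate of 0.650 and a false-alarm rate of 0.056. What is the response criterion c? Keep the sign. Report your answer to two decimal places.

c = 0.60

Φ⁻¹(H) = Φ⁻¹(0.650) = 0.385
Φ⁻¹(FA) = Φ⁻¹(0.056) = -1.589
c = −½·[z(H) + z(FA)] = −0.5 × (0.385 + (-1.589)) = 0.602
c > 0: the examiner has a conservative response bias.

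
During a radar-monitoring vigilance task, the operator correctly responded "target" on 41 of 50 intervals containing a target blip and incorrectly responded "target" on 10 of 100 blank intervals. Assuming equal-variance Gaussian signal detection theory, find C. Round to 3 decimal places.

C = 0.183

H = 41/50 = 0.8200
FA = 10/100 = 0.1000
Φ⁻¹(0.8200) = 0.9154, Φ⁻¹(0.1000) = -1.2816
c = −½·[z(H) + z(FA)] = −0.5 × (0.9154 + (-1.2816)) = 0.1831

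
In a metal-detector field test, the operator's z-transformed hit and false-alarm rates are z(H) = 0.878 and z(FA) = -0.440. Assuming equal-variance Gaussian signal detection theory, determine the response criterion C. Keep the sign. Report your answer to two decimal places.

C = -0.22

c = −½·[z(H) + z(FA)] = −½·(0.878 + (-0.440)) = -0.219
c < 0: the operator has a liberal response bias.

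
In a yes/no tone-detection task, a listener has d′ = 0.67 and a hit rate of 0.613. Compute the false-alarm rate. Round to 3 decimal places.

false-alarm rate = 0.351

z(hit rate) = z(0.613) = 0.2871
z(FA) = z(H) − d' = 0.2871 − 0.67 = -0.3829
false-alarm rate = Φ(-0.3829) = 0.3509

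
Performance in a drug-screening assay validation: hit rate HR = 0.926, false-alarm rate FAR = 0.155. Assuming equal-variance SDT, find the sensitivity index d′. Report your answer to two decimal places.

z(H) = z(0.926) = 1.4466
z(FA) = z(0.155) = -1.0152
d' = z(H) − z(FA) = 1.4466 − (-1.0152) = 2.4618

d′ = 2.46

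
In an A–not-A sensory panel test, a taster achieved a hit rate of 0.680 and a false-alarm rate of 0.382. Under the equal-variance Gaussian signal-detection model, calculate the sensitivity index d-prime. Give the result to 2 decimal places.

Φ⁻¹(H) = 0.4677
Φ⁻¹(FA) = -0.3002
d' = z(H) − z(FA) = 0.4677 − (-0.3002) = 0.7679

d-prime = 0.77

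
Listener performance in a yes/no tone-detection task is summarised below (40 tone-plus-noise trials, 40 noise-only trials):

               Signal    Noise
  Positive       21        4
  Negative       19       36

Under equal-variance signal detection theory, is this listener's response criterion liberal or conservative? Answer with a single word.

conservative

z(H) = 0.063, z(FA) = -1.282
c = −½·(z(H) + z(FA)) = 0.6095
c > 0 → conservative criterion (biased toward responding “no”).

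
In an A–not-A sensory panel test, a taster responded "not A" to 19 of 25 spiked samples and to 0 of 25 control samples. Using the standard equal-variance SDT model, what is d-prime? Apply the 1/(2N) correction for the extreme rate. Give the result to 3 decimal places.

d-prime = 2.760

The false-alarm rate is 0/25 = 0, so apply the 1/(2N) correction: FA → 1/(2·25) = 0.02000.
z(H) = z(0.76000) = 0.7063
z(FA) = z(0.02000) = -2.0537
d' = 0.7063 − (-2.0537) = 2.7600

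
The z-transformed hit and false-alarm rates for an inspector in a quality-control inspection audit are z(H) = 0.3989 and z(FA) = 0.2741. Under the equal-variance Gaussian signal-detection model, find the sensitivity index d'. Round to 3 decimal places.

d' = z(H) − z(FA) = 0.3989 − 0.2741 = 0.1248

d' = 0.125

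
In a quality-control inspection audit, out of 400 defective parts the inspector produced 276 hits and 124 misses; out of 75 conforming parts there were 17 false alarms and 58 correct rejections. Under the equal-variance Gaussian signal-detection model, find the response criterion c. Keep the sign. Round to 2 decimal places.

c = 0.13

H = 276/400 = 0.6900
FA = 17/75 = 0.2267
z(H) = 0.4959
z(FA) = -0.7498
c = −½·[z(H) + z(FA)] = −0.5 × (0.4959 + (-0.7498)) = 0.12695
c > 0: the inspector has a conservative response bias.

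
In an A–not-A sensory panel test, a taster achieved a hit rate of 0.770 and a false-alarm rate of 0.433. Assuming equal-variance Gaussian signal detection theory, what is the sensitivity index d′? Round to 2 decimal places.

d′ = 0.91

Φ⁻¹(H) = 0.7388
Φ⁻¹(FA) = -0.1687
d' = z(H) − z(FA) = 0.7388 − (-0.1687) = 0.9075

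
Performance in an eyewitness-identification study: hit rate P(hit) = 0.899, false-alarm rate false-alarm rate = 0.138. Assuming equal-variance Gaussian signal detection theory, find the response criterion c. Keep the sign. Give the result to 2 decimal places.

c = -0.09

z(H) = z(0.899) = 1.276
z(FA) = z(0.138) = -1.089
c = −½·[z(H) + z(FA)] = −0.5 × (1.276 + (-1.089)) = -0.0935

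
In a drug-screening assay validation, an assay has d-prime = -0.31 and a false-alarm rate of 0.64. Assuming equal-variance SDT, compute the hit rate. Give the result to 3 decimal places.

z(false-alarm rate) = z(0.64) = 0.3585
z(H) = z(FA) + d' = 0.3585 + (-0.31) = 0.0485
hit rate = Φ(0.0485) = 0.5193

hit rate = 0.519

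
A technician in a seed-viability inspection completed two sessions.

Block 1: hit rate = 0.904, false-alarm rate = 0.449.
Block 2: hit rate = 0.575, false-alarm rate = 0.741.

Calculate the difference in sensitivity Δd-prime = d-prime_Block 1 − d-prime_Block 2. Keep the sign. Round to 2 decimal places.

Δd-prime = 1.89

Block 1: z(0.904) = 1.305, z(0.449) = -0.128, d' = 1.433
Block 2: z(0.575) = 0.189, z(0.741) = 0.646, d' = -0.457
Δd' = d'_Block 1 − d'_Block 2 = 1.433 − (-0.457) = 1.890
Block 1 has the higher sensitivity.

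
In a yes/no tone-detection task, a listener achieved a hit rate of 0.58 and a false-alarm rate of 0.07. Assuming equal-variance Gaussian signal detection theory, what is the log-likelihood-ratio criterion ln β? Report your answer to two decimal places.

z(H) = 0.202
z(FA) = -1.476
ln β = −½·[z(H)² − z(FA)²] = −0.5 × (0.041 − 2.179) = 1.069

ln β = 1.07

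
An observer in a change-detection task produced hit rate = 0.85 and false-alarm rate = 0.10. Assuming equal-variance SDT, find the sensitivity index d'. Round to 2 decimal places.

d' = 2.32

Φ⁻¹(H) = 1.036
Φ⁻¹(FA) = -1.282
d' = z(H) − z(FA) = 1.036 − (-1.282) = 2.318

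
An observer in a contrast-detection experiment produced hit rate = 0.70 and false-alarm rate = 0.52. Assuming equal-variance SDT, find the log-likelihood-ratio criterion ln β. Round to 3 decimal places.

z(0.70) = 0.5244, z(0.52) = 0.0502
ln β = −½·[z(H)² − z(FA)²] = −0.5 × (0.2750 − 0.0025) = -0.13625

ln β = -0.136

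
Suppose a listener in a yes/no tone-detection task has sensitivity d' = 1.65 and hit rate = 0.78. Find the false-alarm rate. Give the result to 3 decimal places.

z(hit rate) = z(0.78) = 0.7722
z(FA) = z(H) − d' = 0.7722 − 1.65 = -0.8778
false-alarm rate = Φ(-0.8778) = 0.1900

false-alarm rate = 0.190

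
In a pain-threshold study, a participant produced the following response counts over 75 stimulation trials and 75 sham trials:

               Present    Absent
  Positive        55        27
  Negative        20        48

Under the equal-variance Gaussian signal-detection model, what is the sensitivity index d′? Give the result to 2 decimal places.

H = 55/75 = 0.7333
FA = 27/75 = 0.3600
z(0.7333) = 0.623, z(0.3600) = -0.358
d' = z(H) − z(FA) = 0.623 − (-0.358) = 0.981

d′ = 0.98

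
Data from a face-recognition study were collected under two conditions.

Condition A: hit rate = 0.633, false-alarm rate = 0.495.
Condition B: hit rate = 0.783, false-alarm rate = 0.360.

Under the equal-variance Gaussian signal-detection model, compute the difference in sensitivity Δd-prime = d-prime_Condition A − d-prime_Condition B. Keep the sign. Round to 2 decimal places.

Condition A: z(0.633) = 0.340, z(0.495) = -0.013, d' = 0.353
Condition B: z(0.783) = 0.782, z(0.360) = -0.358, d' = 1.140
Δd' = d'_Condition A − d'_Condition B = 0.353 − 1.140 = -0.787
Condition B has the higher sensitivity.

Δd-prime = -0.79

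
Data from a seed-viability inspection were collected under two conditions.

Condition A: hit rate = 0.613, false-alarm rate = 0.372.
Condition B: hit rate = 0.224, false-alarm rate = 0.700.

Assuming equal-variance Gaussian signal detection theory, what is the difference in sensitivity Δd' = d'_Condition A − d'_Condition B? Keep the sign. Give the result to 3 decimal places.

Condition A: z(0.613) = 0.2871, z(0.372) = -0.3266, d' = 0.6137
Condition B: z(0.224) = -0.7588, z(0.700) = 0.5244, d' = -1.2832
Δd' = d'_Condition A − d'_Condition B = 0.6137 − (-1.2832) = 1.8969
Condition A has the higher sensitivity.

Δd' = 1.897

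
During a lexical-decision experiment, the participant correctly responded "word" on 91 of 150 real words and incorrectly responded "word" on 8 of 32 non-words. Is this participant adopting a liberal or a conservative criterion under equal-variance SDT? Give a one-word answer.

z(H) = 0.271, z(FA) = -0.674
c = −½·(z(H) + z(FA)) = 0.2015
c > 0 → conservative criterion (biased toward responding “no”).

conservative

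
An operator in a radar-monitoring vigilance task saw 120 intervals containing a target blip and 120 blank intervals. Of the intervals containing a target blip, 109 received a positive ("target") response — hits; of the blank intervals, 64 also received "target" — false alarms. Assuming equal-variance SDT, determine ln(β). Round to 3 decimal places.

ln β = -0.882

H = 109/120 = 0.9083
FA = 64/120 = 0.5333
z(H) = 1.3304
z(FA) = 0.0836
ln β = −½·[z(H)² − z(FA)²] = −0.5 × (1.7700 − 0.0070) = -0.8815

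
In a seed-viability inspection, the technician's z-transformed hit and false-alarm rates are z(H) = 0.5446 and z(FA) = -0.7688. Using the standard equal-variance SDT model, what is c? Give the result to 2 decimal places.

c = −½·[z(H) + z(FA)] = −½·(0.5446 + (-0.7688)) = 0.1121

c = 0.11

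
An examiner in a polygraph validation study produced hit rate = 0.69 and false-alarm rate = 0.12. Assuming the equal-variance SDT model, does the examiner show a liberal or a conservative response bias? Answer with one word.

conservative

z(H) = 0.496, z(FA) = -1.175
c = −½·(z(H) + z(FA)) = 0.3395
c > 0 → conservative criterion (biased toward responding “no”).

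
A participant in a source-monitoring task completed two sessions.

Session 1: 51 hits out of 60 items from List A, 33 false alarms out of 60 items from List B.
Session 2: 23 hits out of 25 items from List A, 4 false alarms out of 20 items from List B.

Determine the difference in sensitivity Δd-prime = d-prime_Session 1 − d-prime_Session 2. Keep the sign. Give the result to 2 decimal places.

Session 1: z(0.8500) = 1.036, z(0.5500) = 0.126, d' = 0.910
Session 2: z(0.9200) = 1.405, z(0.2000) = -0.842, d' = 2.247
Δd' = d'_Session 1 − d'_Session 2 = 0.910 − 2.247 = -1.337
Session 2 has the higher sensitivity.

Δd-prime = -1.34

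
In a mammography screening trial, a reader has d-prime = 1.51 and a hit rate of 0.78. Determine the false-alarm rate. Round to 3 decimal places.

false-alarm rate = 0.230

z(hit rate) = z(0.78) = 0.7722
z(FA) = z(H) − d' = 0.7722 − 1.51 = -0.7378
false-alarm rate = Φ(-0.7378) = 0.2303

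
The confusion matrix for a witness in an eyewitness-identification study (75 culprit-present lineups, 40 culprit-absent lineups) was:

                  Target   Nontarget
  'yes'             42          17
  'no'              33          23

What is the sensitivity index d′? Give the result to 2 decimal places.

d′ = 0.34

H = 42/75 = 0.5600
FA = 17/40 = 0.4250
z(0.5600) = 0.151, z(0.4250) = -0.189
d' = z(H) − z(FA) = 0.151 − (-0.189) = 0.340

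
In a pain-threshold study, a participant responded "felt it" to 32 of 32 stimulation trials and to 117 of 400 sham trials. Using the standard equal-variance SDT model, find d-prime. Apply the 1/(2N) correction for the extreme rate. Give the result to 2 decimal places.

d-prime = 2.70

The hit rate is 32/32 = 1, so apply the 1/(2N) correction: H → 1 − 1/(2·32) = 0.98438.
z(H) = z(0.98438) = 2.154
z(FA) = z(0.29250) = -0.546
d' = 2.154 − (-0.546) = 2.700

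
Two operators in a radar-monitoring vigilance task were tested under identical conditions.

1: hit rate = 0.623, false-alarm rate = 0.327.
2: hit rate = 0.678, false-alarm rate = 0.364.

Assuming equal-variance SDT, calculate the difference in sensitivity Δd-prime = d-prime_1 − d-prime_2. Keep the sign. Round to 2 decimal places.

Δd-prime = -0.05

1: z(0.623) = 0.313, z(0.327) = -0.448, d' = 0.761
2: z(0.678) = 0.462, z(0.364) = -0.348, d' = 0.810
Δd' = d'_1 − d'_2 = 0.761 − 0.810 = -0.049
2 has the higher sensitivity.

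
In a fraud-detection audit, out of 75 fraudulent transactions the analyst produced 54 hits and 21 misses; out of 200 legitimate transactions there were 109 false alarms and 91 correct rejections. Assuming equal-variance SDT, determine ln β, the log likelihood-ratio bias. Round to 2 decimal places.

H = 54/75 = 0.7200
FA = 109/200 = 0.5450
z(0.7200) = 0.583, z(0.5450) = 0.113
ln β = −½·[z(H)² − z(FA)²] = −0.5 × (0.340 − 0.013) = -0.1635

ln β = -0.16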